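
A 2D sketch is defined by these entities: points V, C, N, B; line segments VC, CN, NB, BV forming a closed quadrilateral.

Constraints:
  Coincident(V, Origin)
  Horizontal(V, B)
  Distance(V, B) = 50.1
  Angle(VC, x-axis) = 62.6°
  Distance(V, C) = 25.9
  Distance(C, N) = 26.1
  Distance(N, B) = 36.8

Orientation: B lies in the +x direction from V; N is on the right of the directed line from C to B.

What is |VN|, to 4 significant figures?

13.77

Checks: |CN| = 26.10 ✓; |NB| = 36.80 ✓.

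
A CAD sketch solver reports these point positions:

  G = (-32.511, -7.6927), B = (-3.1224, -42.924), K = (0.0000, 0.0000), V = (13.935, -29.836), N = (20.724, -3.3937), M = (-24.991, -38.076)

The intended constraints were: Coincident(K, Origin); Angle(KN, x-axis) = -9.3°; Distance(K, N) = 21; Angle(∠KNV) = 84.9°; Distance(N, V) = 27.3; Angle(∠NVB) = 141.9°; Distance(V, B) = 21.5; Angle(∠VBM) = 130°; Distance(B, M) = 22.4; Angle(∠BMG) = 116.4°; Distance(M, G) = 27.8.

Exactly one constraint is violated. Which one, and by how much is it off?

Distance(M, G) = 27.8 — off by 3.50.

K = (0.00, 0.00) ✓; KN at -9.300° ✓; |KN| = 21.00 ✓; ∠KNV = 84.90° ✓; |NV| = 27.30 ✓; ∠NVB = 141.9° ✓; |VB| = 21.50 ✓; ∠VBM = 130.0° ✓; |BM| = 22.40 ✓; ∠BMG = 116.4° ✓; |MG| = 31.30 ✗.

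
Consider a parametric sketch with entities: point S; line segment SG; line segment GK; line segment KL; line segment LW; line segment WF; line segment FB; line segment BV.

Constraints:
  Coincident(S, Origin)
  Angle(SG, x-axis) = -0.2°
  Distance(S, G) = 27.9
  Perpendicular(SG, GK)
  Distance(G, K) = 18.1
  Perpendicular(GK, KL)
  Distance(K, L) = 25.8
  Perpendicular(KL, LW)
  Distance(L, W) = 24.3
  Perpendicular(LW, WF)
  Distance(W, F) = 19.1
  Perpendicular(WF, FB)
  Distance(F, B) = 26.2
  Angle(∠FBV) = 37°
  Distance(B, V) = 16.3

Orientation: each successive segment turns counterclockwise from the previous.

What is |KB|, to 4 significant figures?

6.964

S is at the origin; SG runs at -0.2° with length 27.9, so G = (27.90, -0.09739). The perpendicularity gives GK at right angles to SG, so GK runs at 89.80°; with |GK| = 18.1, K = (27.96, 18.00). GK is perpendicular to KL, so KL runs at 179.8°; with |KL| = 25.8, L = (2.163, 18.09). The perpendicularity gives LW at right angles to KL, so LW runs at -90.20°; with |LW| = 24.3, W = (2.078, -6.207). LW ⟂ WF, so WF runs at -0.2000°; with |WF| = 19.1, F = (21.18, -6.274). WF ⟂ FB, so FB runs at 89.80°; with |FB| = 26.2, B = (21.27, 19.93). Then |KB| = |B − K| = 6.964.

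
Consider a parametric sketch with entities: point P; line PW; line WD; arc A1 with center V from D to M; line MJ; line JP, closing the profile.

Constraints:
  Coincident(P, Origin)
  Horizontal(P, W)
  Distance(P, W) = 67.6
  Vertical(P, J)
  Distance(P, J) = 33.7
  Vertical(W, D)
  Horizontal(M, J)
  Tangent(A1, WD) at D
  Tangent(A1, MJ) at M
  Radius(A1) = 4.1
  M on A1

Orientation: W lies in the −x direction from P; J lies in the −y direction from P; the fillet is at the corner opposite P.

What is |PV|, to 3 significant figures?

70.1

P is at the origin; PW is horizontal with |PW| = 67.6 and W on the −x side, so W = (-67.6, 0.00). P and J share the same x with |PJ| = 33.7 and J on the −y side, so J = (0.00, -33.7). The virtual corner opposite P is at (-67.6, -33.7). Tangency of A1 to WD means the radius VD is perpendicular to WD and since A1 is tangent to MJ there, VM ⟂ MJ, with radius 4.1, so the center V sits 4.1 in from both sides at V = (-63.5, -29.6). Then |PV| = |V − P| = 70.1.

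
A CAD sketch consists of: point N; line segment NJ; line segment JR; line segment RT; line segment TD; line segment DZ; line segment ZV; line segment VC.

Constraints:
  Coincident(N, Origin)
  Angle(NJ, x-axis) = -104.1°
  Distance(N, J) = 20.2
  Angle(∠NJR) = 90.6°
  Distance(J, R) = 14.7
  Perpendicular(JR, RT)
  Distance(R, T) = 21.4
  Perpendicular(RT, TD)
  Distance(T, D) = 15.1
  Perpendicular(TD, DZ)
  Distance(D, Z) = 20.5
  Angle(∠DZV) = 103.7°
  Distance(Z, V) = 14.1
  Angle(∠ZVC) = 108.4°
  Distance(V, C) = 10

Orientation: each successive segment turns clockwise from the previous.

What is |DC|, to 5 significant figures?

24.447

∠DZV = 103.7° gives ZV at -179.80° from the x-axis; with |ZV| = 14.1, V = (-18.422, -18.859). ∠ZVC = 108.4° gives VC at 108.60° from the x-axis; with |VC| = 10.0, C = (-21.611, -9.3812). Then |DC| = |C − D| = 24.447.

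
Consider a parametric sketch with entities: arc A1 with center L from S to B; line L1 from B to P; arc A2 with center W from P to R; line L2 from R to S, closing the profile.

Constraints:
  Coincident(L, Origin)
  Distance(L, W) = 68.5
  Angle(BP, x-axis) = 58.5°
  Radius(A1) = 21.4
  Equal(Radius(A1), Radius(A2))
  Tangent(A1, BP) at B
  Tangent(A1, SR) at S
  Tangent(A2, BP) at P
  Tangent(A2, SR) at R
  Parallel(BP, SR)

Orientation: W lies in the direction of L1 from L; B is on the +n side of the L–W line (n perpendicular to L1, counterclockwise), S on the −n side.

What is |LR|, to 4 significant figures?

71.76

The slot axis is L1's direction at 58.5°, so u = (cos 58.5°, sin 58.5°) = (0.5225, 0.8526) and n = (−sin 58.5°, cos 58.5°) = (-0.8526, 0.5225). L is at the origin and W lies 68.5 along u from L, so W = 68.5·u = (35.79, 58.41). Tangency of A1 to both parallel lines with radius 21.4 puts B and S at L ± 21.4·n: B = (-18.25, 11.18), S = (18.25, -11.18). Equal radii place P and R the same way about W: P = W + 21.4·n = (17.54, 69.59), R = W − 21.4·n = (54.04, 47.22). Then |LR| = |R − L| = 71.76.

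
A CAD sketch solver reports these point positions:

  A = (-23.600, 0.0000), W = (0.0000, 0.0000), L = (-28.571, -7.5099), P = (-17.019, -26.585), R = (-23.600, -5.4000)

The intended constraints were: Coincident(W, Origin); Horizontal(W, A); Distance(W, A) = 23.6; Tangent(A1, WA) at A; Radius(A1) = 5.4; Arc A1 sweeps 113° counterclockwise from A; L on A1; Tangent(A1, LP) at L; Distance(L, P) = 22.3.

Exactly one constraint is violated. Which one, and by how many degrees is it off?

Tangent(A1, LP) at L — off by 8.20°.

W = (0.00, 0.00) ✓; W.y = 0.00, A.y = 0.00 ✓; |WA| = 23.60 ✓; ∠(RA, AW) = 90.00° ✓; |RA| = 5.400 ✓; bearing(R→L) − bearing(R→A) = 113.0° ✓; |RL| = 5.400 ✓; ∠(RL, LP) = 81.80° ✗; |LP| = 22.30 ✓.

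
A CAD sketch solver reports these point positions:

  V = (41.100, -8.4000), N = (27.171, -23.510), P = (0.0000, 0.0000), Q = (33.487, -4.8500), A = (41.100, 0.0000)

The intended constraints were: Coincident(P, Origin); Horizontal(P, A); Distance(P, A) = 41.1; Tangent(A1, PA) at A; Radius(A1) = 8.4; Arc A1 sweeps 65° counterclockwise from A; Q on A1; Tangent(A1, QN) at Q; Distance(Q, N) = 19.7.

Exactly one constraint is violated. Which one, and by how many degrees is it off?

Tangent(A1, QN) at Q — off by 6.30°.

P = (0.00, 0.00) ✓; P.y = 0.00, A.y = 0.00 ✓; |PA| = 41.10 ✓; ∠(VA, AP) = 90.00° ✓; |VA| = 8.400 ✓; bearing(V→Q) − bearing(V→A) = 65.00° ✓; |VQ| = 8.400 ✓; ∠(VQ, QN) = 83.70° ✗; |QN| = 19.70 ✓.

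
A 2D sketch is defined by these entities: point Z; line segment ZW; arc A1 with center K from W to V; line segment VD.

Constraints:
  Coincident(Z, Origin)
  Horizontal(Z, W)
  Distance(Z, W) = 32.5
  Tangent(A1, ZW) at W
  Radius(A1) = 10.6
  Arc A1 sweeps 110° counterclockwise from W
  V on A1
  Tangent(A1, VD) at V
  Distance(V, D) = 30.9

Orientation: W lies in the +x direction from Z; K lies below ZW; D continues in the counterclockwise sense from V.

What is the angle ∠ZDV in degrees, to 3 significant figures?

17.4°

Z is at the origin; Z and W share the same y with |ZW| = 32.5 and W on the +x side, so W = (32.5, 0.00). Since A1 is tangent to ZW there, KW ⟂ ZW, so K = W + (0, -10.6) = (32.5, -10.6). On A1, W sits at bearing 90° from K; a 110° counterclockwise sweep puts V at bearing 200°, so V = K + 10.6·(cos 200°, sin 200°) = (22.5, -14.2). Since A1 is tangent to VD there, KV ⟂ VD, so VD runs along (−sin 200°, cos 200°); with |VD| = 30.9, D = (33.1, -43.3). Then cos ∠ZDV = DZ·DV / (|DZ||DV|), giving 17.4°.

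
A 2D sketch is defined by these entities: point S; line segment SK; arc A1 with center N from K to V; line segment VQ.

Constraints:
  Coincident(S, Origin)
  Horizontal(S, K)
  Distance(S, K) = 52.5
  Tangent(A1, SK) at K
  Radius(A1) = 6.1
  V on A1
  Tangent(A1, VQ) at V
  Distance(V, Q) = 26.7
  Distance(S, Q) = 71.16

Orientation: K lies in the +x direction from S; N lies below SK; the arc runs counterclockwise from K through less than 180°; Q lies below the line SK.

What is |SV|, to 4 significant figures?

48.69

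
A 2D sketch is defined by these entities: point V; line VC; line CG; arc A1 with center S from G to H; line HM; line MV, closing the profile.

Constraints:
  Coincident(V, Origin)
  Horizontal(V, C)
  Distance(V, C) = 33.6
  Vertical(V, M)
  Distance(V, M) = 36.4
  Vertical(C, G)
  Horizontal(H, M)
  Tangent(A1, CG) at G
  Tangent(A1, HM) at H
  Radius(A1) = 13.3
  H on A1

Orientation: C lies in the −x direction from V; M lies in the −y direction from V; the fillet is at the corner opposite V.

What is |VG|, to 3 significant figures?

40.8

V is at the origin; VC is horizontal with |VC| = 33.6 and C on the −x side, so C = (-33.6, 0.00). V and M share the same x with |VM| = 36.4 and M on the −y side, so M = (0.00, -36.4). The virtual corner opposite V is at (-33.6, -36.4). A1 meets CG tangentially, so SG is at right angles to CG and since A1 is tangent to HM there, SH ⟂ HM, with radius 13.3, so the center S sits 13.3 in from both sides at S = (-20.3, -23.1). That places the tangent points at G = (-33.6, -23.1) on CG and H = (-20.3, -36.4) on HM. Then |VG| = |G − V| = 40.8.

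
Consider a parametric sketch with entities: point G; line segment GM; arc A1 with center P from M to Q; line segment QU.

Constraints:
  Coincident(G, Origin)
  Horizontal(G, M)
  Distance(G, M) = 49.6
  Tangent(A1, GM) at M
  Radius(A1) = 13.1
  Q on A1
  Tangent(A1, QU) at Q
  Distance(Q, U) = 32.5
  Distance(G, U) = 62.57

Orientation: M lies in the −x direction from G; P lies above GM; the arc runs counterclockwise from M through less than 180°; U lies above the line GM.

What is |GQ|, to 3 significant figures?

39.6

G is at the origin; G and M share the same y with |GM| = 49.6 and M on the −x side, so M = (-49.6, 0.00). A1 meets GM tangentially, so PM is at right angles to GM, so P = M + (0, 13.1) = (-49.6, 13.1). Since PQ ⟂ QU (tangency), |PU| = √(13.1² + 32.5²) = 35.0 regardless of where Q sits on A1. So U lies on both circle(G, 62.57) and circle(P, 35.0); the above-GM intersection is U = (-41.2, 47.1). Q is the foot of the tangent from U: Q = (-36.6, 14.9).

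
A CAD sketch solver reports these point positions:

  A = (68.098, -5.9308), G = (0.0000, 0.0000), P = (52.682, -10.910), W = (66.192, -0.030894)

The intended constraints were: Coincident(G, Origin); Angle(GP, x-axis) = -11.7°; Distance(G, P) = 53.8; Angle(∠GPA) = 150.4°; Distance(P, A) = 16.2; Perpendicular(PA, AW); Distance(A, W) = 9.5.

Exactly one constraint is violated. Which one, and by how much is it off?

Distance(A, W) = 9.5 — off by 3.30.

G = (0.00, 0.00) ✓; GP at -11.70° ✓; |GP| = 53.80 ✓; ∠GPA = 150.4° ✓; |PA| = 16.20 ✓; ∠(PA, AW) = 90.00° ✓; |AW| = 6.200 ✗.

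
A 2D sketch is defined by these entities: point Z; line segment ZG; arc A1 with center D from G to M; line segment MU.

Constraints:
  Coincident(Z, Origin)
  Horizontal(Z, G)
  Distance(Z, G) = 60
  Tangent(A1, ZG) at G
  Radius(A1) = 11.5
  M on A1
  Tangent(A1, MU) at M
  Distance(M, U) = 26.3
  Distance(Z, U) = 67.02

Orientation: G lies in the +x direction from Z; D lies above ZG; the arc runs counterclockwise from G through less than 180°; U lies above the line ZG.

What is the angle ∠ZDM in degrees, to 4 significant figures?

155.3°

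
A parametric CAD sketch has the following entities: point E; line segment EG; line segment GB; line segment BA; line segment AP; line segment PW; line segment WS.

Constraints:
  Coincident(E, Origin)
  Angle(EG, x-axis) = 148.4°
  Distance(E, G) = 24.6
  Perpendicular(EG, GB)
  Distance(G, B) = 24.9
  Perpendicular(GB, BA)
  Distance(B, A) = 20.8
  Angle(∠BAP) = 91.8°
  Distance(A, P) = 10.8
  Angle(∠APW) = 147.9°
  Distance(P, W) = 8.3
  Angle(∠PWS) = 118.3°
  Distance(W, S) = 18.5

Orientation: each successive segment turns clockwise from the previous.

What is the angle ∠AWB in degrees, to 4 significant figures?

55.44°

∠BAP = 91.8° gives AP at -119.8° from the x-axis; with |AP| = 10.8, P = (4.443, 13.83). ∠APW = 147.9° gives PW at -151.9° from the x-axis; with |PW| = 8.3, W = (-2.878, 9.918). Then cos ∠AWB = WA·WB / (|WA||WB|), giving 55.44°.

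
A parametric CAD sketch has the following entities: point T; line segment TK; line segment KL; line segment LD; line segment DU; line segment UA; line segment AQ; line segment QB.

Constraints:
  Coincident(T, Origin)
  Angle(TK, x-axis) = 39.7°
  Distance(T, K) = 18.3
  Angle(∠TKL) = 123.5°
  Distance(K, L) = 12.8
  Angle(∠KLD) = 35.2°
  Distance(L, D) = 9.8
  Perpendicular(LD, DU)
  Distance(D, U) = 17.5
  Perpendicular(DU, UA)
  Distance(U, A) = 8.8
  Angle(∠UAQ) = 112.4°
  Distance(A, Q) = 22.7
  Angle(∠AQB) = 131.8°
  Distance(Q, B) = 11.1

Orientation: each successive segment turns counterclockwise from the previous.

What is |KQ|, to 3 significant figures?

21.1

DU is perpendicular to UA, so UA runs at 61.0°; with |UA| = 8.8, A = (27.5, 15.1). ∠UAQ = 112.4° gives AQ at 129° from the x-axis; with |AQ| = 22.7, Q = (13.4, 32.8). Then |KQ| = |Q − K| = 21.1.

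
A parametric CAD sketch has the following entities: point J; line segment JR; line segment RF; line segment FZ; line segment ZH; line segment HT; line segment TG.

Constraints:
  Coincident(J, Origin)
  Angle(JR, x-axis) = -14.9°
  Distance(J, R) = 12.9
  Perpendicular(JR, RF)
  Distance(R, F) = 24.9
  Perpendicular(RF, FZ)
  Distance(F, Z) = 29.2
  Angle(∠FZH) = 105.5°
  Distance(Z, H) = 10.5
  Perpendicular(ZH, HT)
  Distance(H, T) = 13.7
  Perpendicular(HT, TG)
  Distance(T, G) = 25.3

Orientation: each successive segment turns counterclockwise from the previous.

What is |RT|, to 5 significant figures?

21.847

J is at the origin; JR runs at -14.9° with length 12.9, so R = (12.466, -3.3170). JR is perpendicular to RF, so RF runs at 75.100°; with |RF| = 24.9, F = (18.869, 20.746). RF is perpendicular to FZ, so FZ runs at 165.10°; with |FZ| = 29.2, Z = (-9.3493, 28.254). ∠FZH = 105.5° gives ZH at -120.40° from the x-axis; with |ZH| = 10.5, H = (-14.663, 19.198). The perpendicularity gives HT at right angles to ZH, so HT runs at -30.400°; with |HT| = 13.7, T = (-2.8462, 12.265). Then |RT| = |T − R| = 21.847.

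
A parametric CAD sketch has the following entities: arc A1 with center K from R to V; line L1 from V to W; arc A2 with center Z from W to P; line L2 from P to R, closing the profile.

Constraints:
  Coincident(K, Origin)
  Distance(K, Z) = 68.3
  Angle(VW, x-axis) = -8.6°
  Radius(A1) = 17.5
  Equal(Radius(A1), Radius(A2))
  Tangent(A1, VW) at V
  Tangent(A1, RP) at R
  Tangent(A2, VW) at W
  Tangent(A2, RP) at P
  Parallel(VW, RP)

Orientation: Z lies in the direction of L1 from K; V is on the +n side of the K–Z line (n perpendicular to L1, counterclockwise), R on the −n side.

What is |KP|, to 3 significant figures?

70.5

Tangency of A1 to both parallel lines with radius 17.5 puts V and R at K ± 17.5·n: V = (2.62, 17.3), R = (-2.62, -17.3). Equal radii place W and P the same way about Z: W = Z + 17.5·n = (70.1, 7.09), P = Z − 17.5·n = (64.9, -27.5). Then |KP| = |P − K| = 70.5.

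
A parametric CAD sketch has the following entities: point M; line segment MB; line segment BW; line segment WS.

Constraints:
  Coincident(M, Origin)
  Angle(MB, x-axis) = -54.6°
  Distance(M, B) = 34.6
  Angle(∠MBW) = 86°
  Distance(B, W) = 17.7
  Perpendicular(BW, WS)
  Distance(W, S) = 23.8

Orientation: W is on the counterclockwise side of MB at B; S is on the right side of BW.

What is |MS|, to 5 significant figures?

60.286

M is at the origin; MB runs at -54.6° with length 34.6, so B = 34.6·(cos -54.6°, sin -54.6°) = (20.043, -28.203). ∠MBW = 86.0°, so BW runs at -54.6° + (180° − 86.0°) = 39.400° from the x-axis; with |BW| = 17.7, W = B + 17.7·(cos 39.400°, sin 39.400°) = (33.721, -16.969). BW ⟂ WS; with |WS| = 23.8 on the right of BW, S = W + 23.8·(0.63473, -0.77273) = (48.827, -35.360). Then |MS| = |S − M| = 60.286.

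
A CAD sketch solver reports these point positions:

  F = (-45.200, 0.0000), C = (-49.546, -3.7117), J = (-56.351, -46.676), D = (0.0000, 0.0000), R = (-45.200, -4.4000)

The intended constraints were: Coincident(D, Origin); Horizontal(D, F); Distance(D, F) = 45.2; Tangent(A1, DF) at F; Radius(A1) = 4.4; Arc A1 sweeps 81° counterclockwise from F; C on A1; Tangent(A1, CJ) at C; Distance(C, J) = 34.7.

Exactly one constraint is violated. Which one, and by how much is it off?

Distance(C, J) = 34.7 — off by 8.80.

D = (0.00, 0.00) ✓; D.y = 0.00, F.y = 0.00 ✓; |DF| = 45.20 ✓; ∠(RF, FD) = 90.00° ✓; |RF| = 4.400 ✓; bearing(R→C) − bearing(R→F) = 81.00° ✓; |RC| = 4.400 ✓; ∠(RC, CJ) = 90.00° ✓; |CJ| = 43.50 ✗.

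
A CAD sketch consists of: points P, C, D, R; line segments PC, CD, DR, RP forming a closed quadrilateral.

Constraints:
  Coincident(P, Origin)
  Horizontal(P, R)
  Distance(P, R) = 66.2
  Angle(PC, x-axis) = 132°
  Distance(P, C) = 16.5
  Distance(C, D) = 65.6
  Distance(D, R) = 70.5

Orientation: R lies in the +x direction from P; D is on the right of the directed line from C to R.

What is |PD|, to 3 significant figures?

50.3

Checks: |PR| = 66.20 ✓; |PC| = 16.50 ✓; |CD| = 65.60 ✓; |DR| = 70.50 ✓.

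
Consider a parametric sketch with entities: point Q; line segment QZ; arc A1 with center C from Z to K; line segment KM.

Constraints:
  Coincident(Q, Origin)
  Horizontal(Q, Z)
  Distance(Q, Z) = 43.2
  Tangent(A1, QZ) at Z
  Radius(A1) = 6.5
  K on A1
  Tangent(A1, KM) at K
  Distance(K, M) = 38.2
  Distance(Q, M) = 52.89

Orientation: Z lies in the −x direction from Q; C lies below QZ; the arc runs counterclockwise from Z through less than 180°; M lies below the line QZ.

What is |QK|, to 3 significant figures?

49.8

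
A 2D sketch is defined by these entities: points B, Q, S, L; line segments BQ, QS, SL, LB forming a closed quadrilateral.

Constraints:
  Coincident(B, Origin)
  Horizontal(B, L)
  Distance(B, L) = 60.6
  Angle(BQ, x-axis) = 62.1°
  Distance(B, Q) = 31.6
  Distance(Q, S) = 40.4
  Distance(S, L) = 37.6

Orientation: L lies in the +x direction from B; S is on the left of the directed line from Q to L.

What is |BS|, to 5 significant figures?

65.603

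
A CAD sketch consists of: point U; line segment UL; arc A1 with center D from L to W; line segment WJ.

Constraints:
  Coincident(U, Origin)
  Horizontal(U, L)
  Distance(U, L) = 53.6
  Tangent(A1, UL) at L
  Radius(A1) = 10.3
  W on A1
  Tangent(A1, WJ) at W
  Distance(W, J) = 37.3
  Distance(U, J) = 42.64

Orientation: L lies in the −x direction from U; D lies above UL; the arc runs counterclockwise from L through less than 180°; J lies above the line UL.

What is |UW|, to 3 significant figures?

45.3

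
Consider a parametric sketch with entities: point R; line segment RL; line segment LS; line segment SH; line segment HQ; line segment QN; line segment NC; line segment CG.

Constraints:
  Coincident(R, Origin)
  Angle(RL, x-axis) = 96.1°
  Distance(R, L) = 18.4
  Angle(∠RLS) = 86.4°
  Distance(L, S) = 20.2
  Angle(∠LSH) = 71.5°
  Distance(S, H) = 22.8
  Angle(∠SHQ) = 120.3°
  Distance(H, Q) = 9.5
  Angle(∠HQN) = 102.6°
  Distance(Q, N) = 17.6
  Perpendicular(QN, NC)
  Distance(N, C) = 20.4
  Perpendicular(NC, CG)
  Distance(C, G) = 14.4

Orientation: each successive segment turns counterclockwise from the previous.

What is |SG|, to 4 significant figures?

12.24

R is at the origin; RL runs at 96.1° with length 18.4, so L = (-1.955, 18.30). ∠RLS = 86.4° gives LS at -170.3° from the x-axis; with |LS| = 20.2, S = (-21.87, 14.89). ∠LSH = 71.5° gives SH at -61.80° from the x-axis; with |SH| = 22.8, H = (-11.09, -5.201). ∠SHQ = 120.3° gives HQ at -2.100° from the x-axis; with |HQ| = 9.5, Q = (-1.599, -5.550). ∠HQN = 102.6° gives QN at 75.30° from the x-axis; with |QN| = 17.6, N = (2.867, 11.47). The perpendicularity gives NC at right angles to QN, so NC runs at 165.3°; with |NC| = 20.4, C = (-16.86, 16.65). NC ⟂ CG, so CG runs at -104.7°; with |CG| = 14.4, G = (-20.52, 2.722). Then |SG| = |G − S| = 12.24.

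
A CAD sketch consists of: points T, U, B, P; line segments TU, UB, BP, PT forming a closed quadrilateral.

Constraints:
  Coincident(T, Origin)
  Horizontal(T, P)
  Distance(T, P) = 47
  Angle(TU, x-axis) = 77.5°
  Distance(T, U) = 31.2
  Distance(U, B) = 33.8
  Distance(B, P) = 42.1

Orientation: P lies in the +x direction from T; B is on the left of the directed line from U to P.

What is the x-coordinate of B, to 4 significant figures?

38.77

T is at the origin; T and P share the same y with |TP| = 47.0 and P in +x, so P = (47.0, 0). TU runs at 77.5° with |TU| = 31.2, so U = (6.753, 30.46). B is determined by |UB| = 33.8 and |BP| = 42.1 together: it lies at the intersection of circle(U, 33.8) and circle(P, 42.1). With |UP| = 50.47, the foot of the radical line on UP is 19.00 from U and the perpendicular offset is √(33.8² − 19.00²) = 27.96. Taking the left-of-UP solution: B = (38.77, 41.29).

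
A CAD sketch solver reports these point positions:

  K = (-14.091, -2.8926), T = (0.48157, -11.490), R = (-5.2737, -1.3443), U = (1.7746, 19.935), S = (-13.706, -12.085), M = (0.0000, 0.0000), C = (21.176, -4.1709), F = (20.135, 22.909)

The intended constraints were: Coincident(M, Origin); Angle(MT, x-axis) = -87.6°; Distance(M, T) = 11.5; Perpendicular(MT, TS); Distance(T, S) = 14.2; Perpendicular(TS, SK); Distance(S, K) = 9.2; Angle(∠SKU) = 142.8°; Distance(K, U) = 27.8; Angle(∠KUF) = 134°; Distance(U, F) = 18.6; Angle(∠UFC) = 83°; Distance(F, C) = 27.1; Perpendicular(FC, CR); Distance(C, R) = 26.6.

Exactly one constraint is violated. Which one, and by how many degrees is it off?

Perpendicular(FC, CR) — off by 8.30°.

M = (0.00, 0.00) ✓; MT at -87.60° ✓; |MT| = 11.50 ✓; ∠(MT, TS) = 90.00° ✓; |TS| = 14.20 ✓; ∠(TS, SK) = 90.00° ✓; |SK| = 9.200 ✓; ∠SKU = 142.8° ✓; |KU| = 27.80 ✓; ∠KUF = 134.0° ✓; |UF| = 18.60 ✓; ∠UFC = 83.00° ✓; |FC| = 27.10 ✓; ∠(FC, CR) = 98.30° ✗; |CR| = 26.60 ✓.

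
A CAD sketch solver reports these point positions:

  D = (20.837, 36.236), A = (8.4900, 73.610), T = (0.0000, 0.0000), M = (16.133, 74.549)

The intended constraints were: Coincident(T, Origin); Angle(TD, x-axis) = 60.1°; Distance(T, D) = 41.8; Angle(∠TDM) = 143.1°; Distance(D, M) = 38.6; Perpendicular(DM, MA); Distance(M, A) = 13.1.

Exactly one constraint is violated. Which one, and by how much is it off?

Distance(M, A) = 13.1 — off by 5.40.

T = (0.00, 0.00) ✓; TD at 60.10° ✓; |TD| = 41.80 ✓; ∠TDM = 143.1° ✓; |DM| = 38.60 ✓; ∠(DM, MA) = 90.00° ✓; |MA| = 7.700 ✗.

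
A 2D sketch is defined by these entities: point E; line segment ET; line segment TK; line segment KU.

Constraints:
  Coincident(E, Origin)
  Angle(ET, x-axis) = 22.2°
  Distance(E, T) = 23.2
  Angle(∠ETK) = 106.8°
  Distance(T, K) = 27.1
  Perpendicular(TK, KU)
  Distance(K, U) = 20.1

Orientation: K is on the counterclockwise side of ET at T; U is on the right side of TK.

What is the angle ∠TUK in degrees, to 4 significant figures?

53.44°

∠ETK = 106.8°, so TK runs at 22.2° + (180° − 106.8°) = 95.40° from the x-axis; with |TK| = 27.1, K = T + 27.1·(cos 95.40°, sin 95.40°) = (18.93, 35.75). The perpendicularity gives KU at right angles to TK; with |KU| = 20.1 on the right of TK, U = K + 20.1·(0.9956, 0.09411) = (38.94, 37.64). Then cos ∠TUK = UT·UK / (|UT||UK|), giving 53.44°.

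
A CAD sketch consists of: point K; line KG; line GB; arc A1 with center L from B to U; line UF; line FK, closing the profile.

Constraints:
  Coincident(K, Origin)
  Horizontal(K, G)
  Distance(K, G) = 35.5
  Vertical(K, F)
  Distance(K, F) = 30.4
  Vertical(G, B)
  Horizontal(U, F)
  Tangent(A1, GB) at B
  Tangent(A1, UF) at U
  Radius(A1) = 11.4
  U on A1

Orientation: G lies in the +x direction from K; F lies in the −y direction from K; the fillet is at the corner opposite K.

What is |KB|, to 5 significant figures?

40.265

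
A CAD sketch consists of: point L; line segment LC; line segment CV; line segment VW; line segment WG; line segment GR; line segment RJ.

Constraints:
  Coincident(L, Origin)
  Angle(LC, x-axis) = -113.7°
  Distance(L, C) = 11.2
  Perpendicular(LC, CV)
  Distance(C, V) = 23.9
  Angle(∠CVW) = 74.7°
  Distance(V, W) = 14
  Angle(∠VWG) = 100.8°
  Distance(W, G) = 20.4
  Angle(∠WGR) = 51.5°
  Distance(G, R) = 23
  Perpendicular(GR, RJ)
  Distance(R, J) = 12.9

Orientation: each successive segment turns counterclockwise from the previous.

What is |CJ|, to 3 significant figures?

25.3

L is at the origin; LC runs at -113.7° with length 11.2, so C = (-4.50, -10.3). LC ⟂ CV, so CV runs at -23.7°; with |CV| = 23.9, V = (17.4, -19.9). ∠CVW = 74.7° gives VW at 81.6° from the x-axis; with |VW| = 14.0, W = (19.4, -6.01). ∠VWG = 100.8° gives WG at 161° from the x-axis; with |WG| = 20.4, G = (0.162, 0.697). ∠WGR = 51.5° gives GR at -70.7° from the x-axis; with |GR| = 23.0, R = (7.76, -21.0). GR ⟂ RJ, so RJ runs at 19.3°; with |RJ| = 12.9, J = (19.9, -16.7). Then |CJ| = |J − C| = 25.3.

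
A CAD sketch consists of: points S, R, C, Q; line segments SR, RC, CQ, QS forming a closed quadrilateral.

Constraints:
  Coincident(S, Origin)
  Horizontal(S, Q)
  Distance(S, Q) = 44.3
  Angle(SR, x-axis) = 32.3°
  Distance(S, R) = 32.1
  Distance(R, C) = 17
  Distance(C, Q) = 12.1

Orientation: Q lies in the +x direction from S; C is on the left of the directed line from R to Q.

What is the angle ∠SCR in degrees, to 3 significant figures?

33.0°

S is at the origin; S and Q share the same y with |SQ| = 44.3 and Q in +x, so Q = (44.3, 0). SR runs at 32.3° with |SR| = 32.1, so R = (27.1, 17.2). C is determined by |RC| = 17.0 and |CQ| = 12.1 together: it lies at the intersection of circle(R, 17.0) and circle(Q, 12.1). With |RQ| = 24.3, the foot of the radical line on RQ is 15.1 from R and the perpendicular offset is √(17.0² − 15.1²) = 7.86. Taking the left-of-RQ solution: C = (43.4, 12.1).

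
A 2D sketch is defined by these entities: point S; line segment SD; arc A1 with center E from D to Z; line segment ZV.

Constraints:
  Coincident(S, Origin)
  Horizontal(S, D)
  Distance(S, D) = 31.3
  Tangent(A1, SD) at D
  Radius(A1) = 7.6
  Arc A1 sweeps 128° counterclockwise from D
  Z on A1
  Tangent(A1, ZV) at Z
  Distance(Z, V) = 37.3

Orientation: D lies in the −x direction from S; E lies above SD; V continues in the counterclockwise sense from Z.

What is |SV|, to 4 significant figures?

63.77

S is at the origin; SD is horizontal with |SD| = 31.3 and D on the −x side, so D = (-31.30, 0.000). The tangent condition forces ED to be normal to SD, so E = D + (0, 7.6) = (-31.30, 7.600). On A1, D sits at bearing -90° from E; a 128° counterclockwise sweep puts Z at bearing 38°, so Z = E + 7.6·(cos 38°, sin 38°) = (-25.31, 12.28). Tangency of A1 to ZV means the radius EZ is perpendicular to ZV, so ZV runs along (−sin 38°, cos 38°); with |ZV| = 37.3, V = (-48.28, 41.67). Then |SV| = |V − S| = 63.77.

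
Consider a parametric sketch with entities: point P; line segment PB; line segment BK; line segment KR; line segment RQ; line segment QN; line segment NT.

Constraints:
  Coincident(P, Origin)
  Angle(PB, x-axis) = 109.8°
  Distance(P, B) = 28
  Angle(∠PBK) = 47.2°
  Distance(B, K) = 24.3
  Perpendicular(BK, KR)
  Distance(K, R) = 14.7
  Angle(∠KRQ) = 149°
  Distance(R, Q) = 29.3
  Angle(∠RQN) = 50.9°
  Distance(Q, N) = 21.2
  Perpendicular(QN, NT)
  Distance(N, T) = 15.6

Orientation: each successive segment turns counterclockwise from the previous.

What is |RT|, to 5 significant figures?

7.6393

∠RQN = 50.9° gives QN at 132.70° from the x-axis; with |QN| = 21.2, N = (7.2486, 15.426). QN is perpendicular to NT, so NT runs at -137.30°; with |NT| = 15.6, T = (-4.2161, 4.8465). Then |RT| = |T − R| = 7.6393.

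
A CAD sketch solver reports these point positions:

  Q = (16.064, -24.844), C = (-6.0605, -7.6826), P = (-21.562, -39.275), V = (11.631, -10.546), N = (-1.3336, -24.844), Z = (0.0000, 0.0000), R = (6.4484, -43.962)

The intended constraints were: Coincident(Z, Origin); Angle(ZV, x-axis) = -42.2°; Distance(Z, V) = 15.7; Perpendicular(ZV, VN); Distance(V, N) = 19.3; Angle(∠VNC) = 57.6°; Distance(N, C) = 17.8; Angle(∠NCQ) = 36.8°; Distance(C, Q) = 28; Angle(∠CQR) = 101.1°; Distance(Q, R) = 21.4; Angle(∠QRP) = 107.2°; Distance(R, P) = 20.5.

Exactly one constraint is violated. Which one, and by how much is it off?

Distance(R, P) = 20.5 — off by 7.90.

Z = (0.00, 0.00) ✓; ZV at -42.20° ✓; |ZV| = 15.70 ✓; ∠(ZV, VN) = 90.00° ✓; |VN| = 19.30 ✓; ∠VNC = 57.60° ✓; |NC| = 17.80 ✓; ∠NCQ = 36.80° ✓; |CQ| = 28.00 ✓; ∠CQR = 101.1° ✓; |QR| = 21.40 ✓; ∠QRP = 107.2° ✓; |RP| = 28.40 ✗.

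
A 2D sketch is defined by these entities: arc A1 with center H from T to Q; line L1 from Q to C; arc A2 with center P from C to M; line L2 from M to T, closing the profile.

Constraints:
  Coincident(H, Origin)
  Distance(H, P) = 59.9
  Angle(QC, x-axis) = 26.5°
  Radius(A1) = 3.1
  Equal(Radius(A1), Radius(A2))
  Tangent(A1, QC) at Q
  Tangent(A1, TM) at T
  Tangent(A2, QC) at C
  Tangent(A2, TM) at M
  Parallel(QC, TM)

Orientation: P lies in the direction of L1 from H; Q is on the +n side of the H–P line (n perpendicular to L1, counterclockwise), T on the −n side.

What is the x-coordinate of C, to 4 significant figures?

52.22

The slot axis is L1's direction at 26.5°, so u = (cos 26.5°, sin 26.5°) = (0.8949, 0.4462) and n = (−sin 26.5°, cos 26.5°) = (-0.4462, 0.8949). H is at the origin and P lies 59.9 along u from H, so P = 59.9·u = (53.61, 26.73). Tangency of A1 to both parallel lines with radius 3.1 puts Q and T at H ± 3.1·n: Q = (-1.383, 2.774), T = (1.383, -2.774). Equal radii place C and M the same way about P: C = P + 3.1·n = (52.22, 29.50), M = P − 3.1·n = (54.99, 23.95). So C.x = 52.22.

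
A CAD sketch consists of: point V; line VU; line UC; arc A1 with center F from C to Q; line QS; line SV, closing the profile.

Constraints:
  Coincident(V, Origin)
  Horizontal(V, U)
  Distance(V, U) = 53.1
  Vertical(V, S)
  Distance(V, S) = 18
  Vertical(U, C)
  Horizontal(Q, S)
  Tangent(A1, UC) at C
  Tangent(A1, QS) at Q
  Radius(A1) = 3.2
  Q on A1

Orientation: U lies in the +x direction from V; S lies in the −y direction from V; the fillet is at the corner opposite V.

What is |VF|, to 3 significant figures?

52.0

V is at the origin; VU is horizontal with |VU| = 53.1 and U on the +x side, so U = (53.1, 0.00). V and S share the same x with |VS| = 18.0 and S on the −y side, so S = (0.00, -18.0). The virtual corner opposite V is at (53.1, -18.0). Tangency of A1 to UC means the radius FC is perpendicular to UC and A1 meets QS tangentially, so FQ is at right angles to QS, with radius 3.2, so the center F sits 3.2 in from both sides at F = (49.9, -14.8). Then |VF| = |F − V| = 52.0.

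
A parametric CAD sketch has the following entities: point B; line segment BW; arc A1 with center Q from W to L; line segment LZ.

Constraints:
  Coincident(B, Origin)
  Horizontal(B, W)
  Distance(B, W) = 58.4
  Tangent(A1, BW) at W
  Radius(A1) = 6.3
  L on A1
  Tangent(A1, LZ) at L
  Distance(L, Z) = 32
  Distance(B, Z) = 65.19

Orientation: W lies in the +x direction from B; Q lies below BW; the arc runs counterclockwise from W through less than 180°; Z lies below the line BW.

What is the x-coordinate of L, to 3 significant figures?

52.1

Checks: |QL| = 6.300 ✓; ∠(QL, LZ) = 90.00° ✓; |LZ| = 32.00 ✓; |BZ| = 65.19 ✓.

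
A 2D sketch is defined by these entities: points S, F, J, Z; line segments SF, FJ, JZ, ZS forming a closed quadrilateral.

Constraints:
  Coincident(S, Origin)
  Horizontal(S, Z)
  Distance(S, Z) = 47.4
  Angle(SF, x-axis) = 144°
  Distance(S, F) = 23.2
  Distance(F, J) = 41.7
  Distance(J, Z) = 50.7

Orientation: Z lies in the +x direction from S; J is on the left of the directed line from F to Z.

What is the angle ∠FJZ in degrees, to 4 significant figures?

93.46°

Checks: |FJ| = 41.70 ✓; |JZ| = 50.70 ✓.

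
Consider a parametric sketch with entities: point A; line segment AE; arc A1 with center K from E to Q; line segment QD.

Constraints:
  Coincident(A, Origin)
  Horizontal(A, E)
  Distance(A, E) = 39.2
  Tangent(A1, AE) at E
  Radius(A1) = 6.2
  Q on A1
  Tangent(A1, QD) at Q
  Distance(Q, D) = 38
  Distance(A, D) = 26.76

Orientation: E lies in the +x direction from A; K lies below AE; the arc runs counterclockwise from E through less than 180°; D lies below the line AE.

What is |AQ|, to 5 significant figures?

35.223

A is at the origin; A and E share the same y with |AE| = 39.2 and E on the +x side, so E = (39.200, 0.0000). Since A1 is tangent to AE there, KE ⟂ AE, so K = E + (0, -6.2) = (39.200, -6.2000). Since KQ ⟂ QD (tangency), |KD| = √(6.2² + 38.0²) = 38.502 regardless of where Q sits on A1. So D lies on both circle(A, 26.76) and circle(K, 38.502); the below-AE intersection is D = (6.1982, -26.032). Q is the foot of the tangent from D: Q = (35.192, -1.4694).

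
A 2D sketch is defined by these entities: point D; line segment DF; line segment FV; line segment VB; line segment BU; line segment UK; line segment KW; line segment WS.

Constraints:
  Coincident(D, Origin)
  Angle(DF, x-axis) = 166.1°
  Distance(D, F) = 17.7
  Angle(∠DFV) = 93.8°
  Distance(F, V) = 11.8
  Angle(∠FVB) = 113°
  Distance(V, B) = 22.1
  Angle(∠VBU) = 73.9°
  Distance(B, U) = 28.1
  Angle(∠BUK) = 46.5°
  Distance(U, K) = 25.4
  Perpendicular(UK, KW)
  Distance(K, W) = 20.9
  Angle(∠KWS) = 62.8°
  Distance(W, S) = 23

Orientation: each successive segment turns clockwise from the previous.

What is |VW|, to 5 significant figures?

20.238

D is at the origin; DF runs at 166.1° with length 17.7, so F = (-17.182, 4.2520). ∠DFV = 93.8° gives FV at 79.900° from the x-axis; with |FV| = 11.8, V = (-15.112, 15.869). ∠FVB = 113.0° gives VB at 12.900° from the x-axis; with |VB| = 22.1, B = (6.4299, 20.803). ∠VBU = 73.9° gives BU at -93.200° from the x-axis; with |BU| = 28.1, U = (4.8613, -7.2532). ∠BUK = 46.5° gives UK at 133.30° from the x-axis; with |UK| = 25.4, K = (-12.559, 11.232). UK is perpendicular to KW, so KW runs at 43.300°; with |KW| = 20.9, W = (2.6519, 25.566). Then |VW| = |W − V| = 20.238.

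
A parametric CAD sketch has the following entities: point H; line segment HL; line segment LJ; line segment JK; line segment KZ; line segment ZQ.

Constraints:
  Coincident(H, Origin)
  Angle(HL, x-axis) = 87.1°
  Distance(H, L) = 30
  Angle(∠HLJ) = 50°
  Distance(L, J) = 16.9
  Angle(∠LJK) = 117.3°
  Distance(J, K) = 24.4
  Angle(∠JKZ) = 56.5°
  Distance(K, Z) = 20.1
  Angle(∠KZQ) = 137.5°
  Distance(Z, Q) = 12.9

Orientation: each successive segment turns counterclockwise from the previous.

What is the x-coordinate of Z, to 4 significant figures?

6.820

∠LJK = 117.3° gives JK at -80.20° from the x-axis; with |JK| = 24.4, K = (-7.808, -4.277). ∠JKZ = 56.5° gives KZ at 43.30° from the x-axis; with |KZ| = 20.1, Z = (6.820, 9.508). So Z.x = 6.820.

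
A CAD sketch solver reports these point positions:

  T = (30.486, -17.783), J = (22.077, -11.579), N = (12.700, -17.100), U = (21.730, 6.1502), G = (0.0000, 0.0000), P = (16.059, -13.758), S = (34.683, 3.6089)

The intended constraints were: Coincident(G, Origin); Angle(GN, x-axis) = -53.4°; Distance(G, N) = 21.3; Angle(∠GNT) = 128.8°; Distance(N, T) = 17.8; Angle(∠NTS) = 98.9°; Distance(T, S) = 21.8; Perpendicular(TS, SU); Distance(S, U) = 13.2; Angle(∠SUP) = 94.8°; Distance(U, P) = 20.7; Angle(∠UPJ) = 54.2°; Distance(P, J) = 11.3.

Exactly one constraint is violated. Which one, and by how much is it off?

Distance(P, J) = 11.3 — off by 4.90.

G = (0.00, 0.00) ✓; GN at -53.40° ✓; |GN| = 21.30 ✓; ∠GNT = 128.8° ✓; |NT| = 17.80 ✓; ∠NTS = 98.90° ✓; |TS| = 21.80 ✓; ∠(TS, SU) = 90.00° ✓; |SU| = 13.20 ✓; ∠SUP = 94.80° ✓; |UP| = 20.70 ✓; ∠UPJ = 54.20° ✓; |PJ| = 6.400 ✗.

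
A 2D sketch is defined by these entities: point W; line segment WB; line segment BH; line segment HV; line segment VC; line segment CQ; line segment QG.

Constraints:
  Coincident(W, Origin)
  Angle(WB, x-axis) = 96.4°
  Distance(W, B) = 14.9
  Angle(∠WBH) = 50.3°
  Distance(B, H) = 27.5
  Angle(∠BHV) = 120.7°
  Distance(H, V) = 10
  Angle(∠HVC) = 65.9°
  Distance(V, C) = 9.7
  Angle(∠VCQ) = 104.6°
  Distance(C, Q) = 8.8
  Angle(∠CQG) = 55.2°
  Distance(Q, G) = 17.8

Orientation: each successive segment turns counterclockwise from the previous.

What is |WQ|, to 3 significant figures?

14.3

W is at the origin; WB runs at 96.4° with length 14.9, so B = (-1.66, 14.8). ∠WBH = 50.3° gives BH at -134° from the x-axis; with |BH| = 27.5, H = (-20.7, -5.01). ∠BHV = 120.7° gives HV at -74.6° from the x-axis; with |HV| = 10.0, V = (-18.1, -14.6). ∠HVC = 65.9° gives VC at 39.5° from the x-axis; with |VC| = 9.7, C = (-10.6, -8.48). ∠VCQ = 104.6° gives CQ at 115° from the x-axis; with |CQ| = 8.8, Q = (-14.3, -0.497). Then |WQ| = |Q − W| = 14.3.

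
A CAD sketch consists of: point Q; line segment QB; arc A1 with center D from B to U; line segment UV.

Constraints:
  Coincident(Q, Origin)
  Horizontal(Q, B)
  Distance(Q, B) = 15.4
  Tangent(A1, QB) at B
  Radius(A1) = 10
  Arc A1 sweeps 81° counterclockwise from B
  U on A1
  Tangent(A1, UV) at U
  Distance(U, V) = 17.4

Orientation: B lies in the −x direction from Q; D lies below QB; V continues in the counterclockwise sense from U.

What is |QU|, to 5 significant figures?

26.647

Q is at the origin; QB is horizontal with |QB| = 15.4 and B on the −x side, so B = (-15.400, 0.0000). The tangent condition forces DB to be normal to QB, so D = B + (0, -10) = (-15.400, -10.000). On A1, B sits at bearing 90° from D; an 81° counterclockwise sweep puts U at bearing 171°, so U = D + 10.0·(cos 171°, sin 171°) = (-25.277, -8.4357). Then |QU| = |U − Q| = 26.647.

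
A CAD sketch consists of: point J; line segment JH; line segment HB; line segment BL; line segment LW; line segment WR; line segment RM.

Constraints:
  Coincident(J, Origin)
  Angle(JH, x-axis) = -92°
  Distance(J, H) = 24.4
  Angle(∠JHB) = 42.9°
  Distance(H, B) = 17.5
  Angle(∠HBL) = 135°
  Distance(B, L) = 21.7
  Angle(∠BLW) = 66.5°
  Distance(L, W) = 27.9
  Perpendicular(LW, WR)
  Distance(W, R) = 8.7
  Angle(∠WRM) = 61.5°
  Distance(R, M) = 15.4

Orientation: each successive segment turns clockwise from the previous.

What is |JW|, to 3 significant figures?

14.2

J is at the origin; JH runs at -92.0° with length 24.4, so H = (-0.852, -24.4). ∠JHB = 42.9° gives HB at 131° from the x-axis; with |HB| = 17.5, B = (-12.3, -11.2). ∠HBL = 135.0° gives BL at 85.9° from the x-axis; with |BL| = 21.7, L = (-10.8, 10.5). ∠BLW = 66.5° gives LW at -27.6° from the x-axis; with |LW| = 27.9, W = (14.0, -2.44). Then |JW| = |W − J| = 14.2.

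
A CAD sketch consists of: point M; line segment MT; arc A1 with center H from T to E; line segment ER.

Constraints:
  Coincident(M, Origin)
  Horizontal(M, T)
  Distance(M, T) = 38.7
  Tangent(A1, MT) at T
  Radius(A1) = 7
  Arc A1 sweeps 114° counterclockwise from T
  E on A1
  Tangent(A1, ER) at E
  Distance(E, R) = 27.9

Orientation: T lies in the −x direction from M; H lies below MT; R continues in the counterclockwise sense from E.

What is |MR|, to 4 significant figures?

48.86

On A1, T sits at bearing 90° from H; a 114° counterclockwise sweep puts E at bearing 204°, so E = H + 7.0·(cos 204°, sin 204°) = (-45.09, -9.847). A1 meets ER tangentially, so HE is at right angles to ER, so ER runs along (−sin 204°, cos 204°); with |ER| = 27.9, R = (-33.75, -35.34). Then |MR| = |R − M| = 48.86.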